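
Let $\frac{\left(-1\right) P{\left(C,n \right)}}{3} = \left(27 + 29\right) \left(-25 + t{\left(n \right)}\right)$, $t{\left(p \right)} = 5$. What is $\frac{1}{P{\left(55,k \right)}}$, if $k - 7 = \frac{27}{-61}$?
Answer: $\frac{1}{3360} \approx 0.00029762$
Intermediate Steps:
$k = \frac{400}{61}$ ($k = 7 + \frac{27}{-61} = 7 + 27 \left(- \frac{1}{61}\right) = 7 - \frac{27}{61} = \frac{400}{61} \approx 6.5574$)
$P{\left(C,n \right)} = 3360$ ($P{\left(C,n \right)} = - 3 \left(27 + 29\right) \left(-25 + 5\right) = - 3 \cdot 56 \left(-20\right) = \left(-3\right) \left(-1120\right) = 3360$)
$\frac{1}{P{\left(55,k \right)}} = \frac{1}{3360}$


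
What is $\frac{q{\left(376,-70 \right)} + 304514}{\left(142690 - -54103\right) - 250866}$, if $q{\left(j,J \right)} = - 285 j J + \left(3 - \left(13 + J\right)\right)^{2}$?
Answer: $- \frac{7809314}{54073} \approx -144.42$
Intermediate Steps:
$q{\left(j,J \right)} = \left(-10 - J\right)^{2} - 285 J j$ ($q{\left(j,J \right)} = - 285 J j + \left(-10 - J\right)^{2} = \left(-10 - J\right)^{2} - 285 J j$)
$\frac{q{\left(376,-70 \right)} + 304514}{\left(142690 - -54103\right) - 250866} = \frac{\left(\left(10 - 70\right)^{2} - \left(-19950\right) 376\right) + 304514}{\left(142690 - -54103\right) - 250866} = \frac{\left(\left(-60\right)^{2} + 7501200\right) + 304514}{\left(142690 + 54103\right) - 250866} = \frac{\left(3600 + 7501200\right) + 304514}{196793 - 250866} = \frac{7504800 + 304514}{-54073} = 7809314 \left(- \frac{1}{54073}\right) = - \frac{7809314}{54073}$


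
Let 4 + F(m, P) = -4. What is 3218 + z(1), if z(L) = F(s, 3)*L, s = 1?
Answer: 3210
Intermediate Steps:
F(m, P) = -8 (F(m, P) = -4 - 4 = -8)
z(L) = -8*L
3218 + z(1) = 3218 - 8*1 = 3218 - 8 = 3210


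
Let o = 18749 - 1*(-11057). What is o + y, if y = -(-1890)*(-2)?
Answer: 26026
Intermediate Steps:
o = 29806 (o = 18749 + 11057 = 29806)
y = -3780 (y = -315*12 = -3780)
o + y = 29806 - 3780 = 26026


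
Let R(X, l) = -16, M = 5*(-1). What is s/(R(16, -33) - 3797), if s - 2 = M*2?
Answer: 8/3813 ≈ 0.0020981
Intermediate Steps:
M = -5
s = -8 (s = 2 - 5*2 = 2 - 10 = -8)
s/(R(16, -33) - 3797) = -8/(-16 - 3797) = -8/(-3813) = -8*(-1/3813) = 8/3813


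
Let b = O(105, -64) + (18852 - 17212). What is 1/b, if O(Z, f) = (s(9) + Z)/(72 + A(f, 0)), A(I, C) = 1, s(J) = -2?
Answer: 73/119823 ≈ 0.00060923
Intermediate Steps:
O(Z, f) = -2/73 + Z/73 (O(Z, f) = (-2 + Z)/(72 + 1) = (-2 + Z)/73 = (-2 + Z)*(1/73) = -2/73 + Z/73)
b = 119823/73 (b = (-2/73 + (1/73)*105) + (18852 - 17212) = (-2/73 + 105/73) + 1640 = 103/73 + 1640 = 119823/73 ≈ 1641.4)
1/b = 1/(119823/73) = 73/119823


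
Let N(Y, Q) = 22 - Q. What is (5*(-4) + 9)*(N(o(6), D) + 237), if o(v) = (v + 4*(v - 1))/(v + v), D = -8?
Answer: -2937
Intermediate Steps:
o(v) = (-4 + 5*v)/(2*v) (o(v) = (v + 4*(-1 + v))/((2*v)) = (v + (-4 + 4*v))*(1/(2*v)) = (-4 + 5*v)*(1/(2*v)) = (-4 + 5*v)/(2*v))
(5*(-4) + 9)*(N(o(6), D) + 237) = (5*(-4) + 9)*((22 - 1*(-8)) + 237) = (-20 + 9)*((22 + 8) + 237) = -11*(30 + 237) = -11*267 = -2937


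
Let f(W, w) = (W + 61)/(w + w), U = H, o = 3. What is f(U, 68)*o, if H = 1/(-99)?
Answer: 3019/2244 ≈ 1.3454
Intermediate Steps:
H = -1/99 ≈ -0.010101
U = -1/99 ≈ -0.010101
f(W, w) = (61 + W)/(2*w) (f(W, w) = (61 + W)/((2*w)) = (61 + W)*(1/(2*w)) = (61 + W)/(2*w))
f(U, 68)*o = ((½)*(61 - 1/99)/68)*3 = ((½)*(1/68)*(6038/99))*3 = (3019/6732)*3 = 3019/2244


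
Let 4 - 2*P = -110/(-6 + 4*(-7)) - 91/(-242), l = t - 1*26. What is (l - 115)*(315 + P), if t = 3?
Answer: -178945911/4114 ≈ -43497.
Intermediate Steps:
l = -23 (l = 3 - 1*26 = 3 - 26 = -23)
P = 1599/8228 (P = 2 - (-110/(-6 + 4*(-7)) - 91/(-242))/2 = 2 - (-110/(-6 - 28) - 91*(-1/242))/2 = 2 - (-110/(-34) + 91/242)/2 = 2 - (-110*(-1/34) + 91/242)/2 = 2 - (55/17 + 91/242)/2 = 2 - ½*14857/4114 = 2 - 14857/8228 = 1599/8228 ≈ 0.19434)
(l - 115)*(315 + P) = (-23 - 115)*(315 + 1599/8228) = -138*2593419/8228 = -178945911/4114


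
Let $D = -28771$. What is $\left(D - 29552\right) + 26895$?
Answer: $-31428$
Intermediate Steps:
$\left(D - 29552\right) + 26895 = \left(-28771 - 29552\right) + 26895 = -58323 + 26895 = -31428$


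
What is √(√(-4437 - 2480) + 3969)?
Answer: √(3969 + I*√6917) ≈ 63.003 + 0.66*I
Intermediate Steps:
√(√(-4437 - 2480) + 3969) = √(√(-6917) + 3969) = √(I*√6917 + 3969) = √(3969 + I*√6917)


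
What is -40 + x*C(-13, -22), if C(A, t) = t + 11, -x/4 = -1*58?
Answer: -2592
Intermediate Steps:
x = 232 (x = -(-4)*58 = -4*(-58) = 232)
C(A, t) = 11 + t
-40 + x*C(-13, -22) = -40 + 232*(11 - 22) = -40 + 232*(-11) = -40 - 2552 = -2592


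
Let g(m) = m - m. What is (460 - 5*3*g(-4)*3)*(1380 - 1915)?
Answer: -246100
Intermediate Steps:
g(m) = 0
(460 - 5*3*g(-4)*3)*(1380 - 1915) = (460 - 5*3*0*3)*(1380 - 1915) = (460 - 0*3)*(-535) = (460 - 5*0)*(-535) = (460 + 0)*(-535) = 460*(-535) = -246100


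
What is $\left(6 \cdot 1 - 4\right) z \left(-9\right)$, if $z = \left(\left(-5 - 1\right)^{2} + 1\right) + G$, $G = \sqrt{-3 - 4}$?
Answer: $-666 - 18 i \sqrt{7} \approx -666.0 - 47.624 i$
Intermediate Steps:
$G = i \sqrt{7}$ ($G = \sqrt{-7} = i \sqrt{7} \approx 2.6458 i$)
$z = 37 + i \sqrt{7}$ ($z = \left(\left(-5 - 1\right)^{2} + 1\right) + i \sqrt{7} = \left(\left(-6\right)^{2} + 1\right) + i \sqrt{7} = \left(36 + 1\right) + i \sqrt{7} = 37 + i \sqrt{7} \approx 37.0 + 2.6458 i$)
$\left(6 \cdot 1 - 4\right) z \left(-9\right) = \left(6 \cdot 1 - 4\right) \left(37 + i \sqrt{7}\right) \left(-9\right) = \left(6 - 4\right) \left(37 + i \sqrt{7}\right) \left(-9\right) = 2 \left(37 + i \sqrt{7}\right) \left(-9\right) = \left(74 + 2 i \sqrt{7}\right) \left(-9\right) = -666 - 18 i \sqrt{7}$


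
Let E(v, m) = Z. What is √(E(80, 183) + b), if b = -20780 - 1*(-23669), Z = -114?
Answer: 5*√111 ≈ 52.678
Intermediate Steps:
E(v, m) = -114
b = 2889 (b = -20780 + 23669 = 2889)
√(E(80, 183) + b) = √(-114 + 2889) = √2775 = 5*√111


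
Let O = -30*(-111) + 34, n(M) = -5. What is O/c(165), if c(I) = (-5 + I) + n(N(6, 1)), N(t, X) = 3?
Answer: 3364/155 ≈ 21.703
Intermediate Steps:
c(I) = -10 + I (c(I) = (-5 + I) - 5 = -10 + I)
O = 3364 (O = 3330 + 34 = 3364)
O/c(165) = 3364/(-10 + 165) = 3364/155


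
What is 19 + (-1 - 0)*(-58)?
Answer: 77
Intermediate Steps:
19 + (-1 - 0)*(-58) = 19 + (-1 - 6*0)*(-58) = 19 + (-1 + 0)*(-58) = 19 - 1*(-58) = 19 + 58 = 77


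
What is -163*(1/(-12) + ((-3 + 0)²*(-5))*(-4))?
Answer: -351917/12 ≈ -29326.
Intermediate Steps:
-163*(1/(-12) + ((-3 + 0)²*(-5))*(-4)) = -163*(-1/12 + ((-3)²*(-5))*(-4)) = -163*(-1/12 + (9*(-5))*(-4)) = -163*(-1/12 - 45*(-4)) = -163*(-1/12 + 180) = -163*2159/12 = -351917/12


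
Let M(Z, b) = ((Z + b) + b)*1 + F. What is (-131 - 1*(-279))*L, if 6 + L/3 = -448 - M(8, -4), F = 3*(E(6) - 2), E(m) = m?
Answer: -206904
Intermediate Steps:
F = 12 (F = 3*(6 - 2) = 3*4 = 12)
M(Z, b) = 12 + Z + 2*b (M(Z, b) = ((Z + b) + b)*1 + 12 = (Z + 2*b)*1 + 12 = (Z + 2*b) + 12 = 12 + Z + 2*b)
L = -1398 (L = -18 + 3*(-448 - (12 + 8 + 2*(-4))) = -18 + 3*(-448 - (12 + 8 - 8)) = -18 + 3*(-448 - 1*12) = -18 + 3*(-448 - 12) = -18 + 3*(-460) = -18 - 1380 = -1398)
(-131 - 1*(-279))*L = (-131 - 1*(-279))*(-1398) = (-131 + 279)*(-1398) = 148*(-1398) = -206904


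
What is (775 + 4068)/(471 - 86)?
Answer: 4843/385 ≈ 12.579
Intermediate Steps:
(775 + 4068)/(471 - 86) = 4843/385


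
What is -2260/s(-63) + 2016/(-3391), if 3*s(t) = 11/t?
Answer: 1448409564/37301 ≈ 38830.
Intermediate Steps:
s(t) = 11/(3*t) (s(t) = (11/t)/3 = 11/(3*t))
-2260/s(-63) + 2016/(-3391) = -2260/((11/3)/(-63)) + 2016/(-3391) = -2260/((11/3)*(-1/63)) + 2016*(-1/3391) = -2260/(-11/189) - 2016/3391 = -2260*(-189/11) - 2016/3391 = 427140/11 - 2016/3391 = 1448409564/37301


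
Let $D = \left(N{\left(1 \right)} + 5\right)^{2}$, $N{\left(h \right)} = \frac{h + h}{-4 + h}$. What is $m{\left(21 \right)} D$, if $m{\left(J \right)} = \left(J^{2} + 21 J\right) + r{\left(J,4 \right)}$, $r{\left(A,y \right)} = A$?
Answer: $\frac{50869}{3} \approx 16956.0$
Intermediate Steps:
$N{\left(h \right)} = \frac{2 h}{-4 + h}$
$m{\left(J \right)} = J^{2} + 22 J$ ($m{\left(J \right)} = \left(J^{2} + 21 J\right) + J = J^{2} + 22 J$)
$D = \frac{169}{9}$ ($D = \left(2 \cdot 1 \frac{1}{-4 + 1} + 5\right)^{2} = \left(2 \cdot 1 \frac{1}{-3} + 5\right)^{2} = \left(2 \cdot 1 \left(- \frac{1}{3}\right) + 5\right)^{2} = \left(- \frac{2}{3} + 5\right)^{2} = \left(\frac{13}{3}\right)^{2} = \frac{169}{9} \approx 18.778$)
$m{\left(21 \right)} D = 21 \left(22 + 21\right) \frac{169}{9} = 21 \cdot 43 \cdot \frac{169}{9} = 903 \cdot \frac{169}{9} = \frac{50869}{3}$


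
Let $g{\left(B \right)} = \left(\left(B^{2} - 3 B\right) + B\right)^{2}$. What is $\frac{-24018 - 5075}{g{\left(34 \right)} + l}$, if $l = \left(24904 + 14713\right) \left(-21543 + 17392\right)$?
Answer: $\frac{29093}{163266423} \approx 0.00017819$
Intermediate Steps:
$g{\left(B \right)} = \left(B^{2} - 2 B\right)^{2}$
$l = -164450167$ ($l = 39617 \left(-4151\right) = -164450167$)
$\frac{-24018 - 5075}{g{\left(34 \right)} + l} = \frac{-24018 - 5075}{34^{2} \left(-2 + 34\right)^{2} - 164450167} = - \frac{29093}{1156 \cdot 32^{2} - 164450167} = - \frac{29093}{1156 \cdot 1024 - 164450167} = - \frac{29093}{1183744 - 164450167} = - \frac{29093}{-163266423} = \left(-29093\right) \left(- \frac{1}{163266423}\right) = \frac{29093}{163266423}$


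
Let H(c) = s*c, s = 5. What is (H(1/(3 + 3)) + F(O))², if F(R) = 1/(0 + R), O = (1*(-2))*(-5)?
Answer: 196/225 ≈ 0.87111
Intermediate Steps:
O = 10 (O = -2*(-5) = 10)
H(c) = 5*c
F(R) = 1/R
(H(1/(3 + 3)) + F(O))² = (5/(3 + 3) + 1/10)² = (5/6 + ⅒)² = (5*(⅙) + ⅒)² = (⅚ + ⅒)² = (14/15)² = 196/225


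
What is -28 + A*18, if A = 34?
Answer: 584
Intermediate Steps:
-28 + A*18 = -28 + 34*18 = -28 + 612 = 584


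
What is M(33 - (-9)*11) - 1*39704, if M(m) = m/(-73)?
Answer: -2898524/73 ≈ -39706.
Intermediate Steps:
M(m) = -m/73 (M(m) = m*(-1/73) = -m/73)
M(33 - (-9)*11) - 1*39704 = -(33 - (-9)*11)/73 - 1*39704 = -(33 - 1*(-99))/73 - 39704 = -(33 + 99)/73 - 39704 = -1/73*132 - 39704 = -132/73 - 39704 = -2898524/73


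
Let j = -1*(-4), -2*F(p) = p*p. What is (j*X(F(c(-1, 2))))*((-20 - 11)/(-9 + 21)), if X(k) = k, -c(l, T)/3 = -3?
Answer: 837/2 ≈ 418.50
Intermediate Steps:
c(l, T) = 9 (c(l, T) = -3*(-3) = 9)
F(p) = -p**2/2 (F(p) = -p*p/2 = -p**2/2)
j = 4
(j*X(F(c(-1, 2))))*((-20 - 11)/(-9 + 21)) = (4*(-1/2*9**2))*((-20 - 11)/(-9 + 21)) = (4*(-1/2*81))*(-31/12) = (4*(-81/2))*(-31*1/12) = -162*(-31/12) = 837/2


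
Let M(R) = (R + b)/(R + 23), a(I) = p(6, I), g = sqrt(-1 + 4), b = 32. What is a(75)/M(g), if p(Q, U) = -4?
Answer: -2932/1021 - 36*sqrt(3)/1021 ≈ -2.9328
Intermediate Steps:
g = sqrt(3) ≈ 1.7320
a(I) = -4
M(R) = (32 + R)/(23 + R) (M(R) = (R + 32)/(R + 23) = (32 + R)/(23 + R))
a(75)/M(g) = -4*(23 + sqrt(3))/(32 + sqrt(3))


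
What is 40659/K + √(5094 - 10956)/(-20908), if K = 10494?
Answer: 13553/3498 - I*√5862/20908 ≈ 3.8745 - 0.0036619*I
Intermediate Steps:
40659/K + √(5094 - 10956)/(-20908) = 40659/10494 + √(5094 - 10956)/(-20908) = 40659*(1/10494) + √(-5862)*(-1/20908) = 13553/3498 + (I*√5862)*(-1/20908) = 13553/3498 - I*√5862/20908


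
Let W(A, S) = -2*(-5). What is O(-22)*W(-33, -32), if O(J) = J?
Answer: -220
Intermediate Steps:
W(A, S) = 10
O(-22)*W(-33, -32) = -22*10 = -220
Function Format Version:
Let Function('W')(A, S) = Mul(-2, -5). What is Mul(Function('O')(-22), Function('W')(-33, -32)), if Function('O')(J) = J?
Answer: -220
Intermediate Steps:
Function('W')(A, S) = 10
Mul(Function('O')(-22), Function('W')(-33, -32)) = Mul(-22, 10) = -220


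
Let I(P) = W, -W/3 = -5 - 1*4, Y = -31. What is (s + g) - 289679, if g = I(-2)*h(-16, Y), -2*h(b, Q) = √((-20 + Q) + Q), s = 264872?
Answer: -24807 - 27*I*√82/2 ≈ -24807.0 - 122.25*I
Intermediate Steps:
W = 27 (W = -3*(-5 - 1*4) = -3*(-5 - 4) = -3*(-9) = 27)
I(P) = 27
h(b, Q) = -√(-20 + 2*Q)/2 (h(b, Q) = -√((-20 + Q) + Q)/2 = -√(-20 + 2*Q)/2)
g = -27*I*√82/2 (g = 27*(-√(-20 + 2*(-31))/2) = 27*(-√(-20 - 62)/2) = 27*(-I*√82/2) = -27*I*√82/2 ≈ -122.25*I)
(s + g) - 289679 = (264872 - 27*I*√82/2) - 289679 = -24807 - 27*I*√82/2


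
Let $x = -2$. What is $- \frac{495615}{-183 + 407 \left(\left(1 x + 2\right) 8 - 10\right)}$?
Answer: $\frac{495615}{4253} \approx 116.53$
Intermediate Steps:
$- \frac{495615}{-183 + 407 \left(\left(1 x + 2\right) 8 - 10\right)} = - \frac{495615}{-183 + 407 \left(\left(1 \left(-2\right) + 2\right) 8 - 10\right)} = - \frac{495615}{-183 + 407 \left(\left(-2 + 2\right) 8 - 10\right)} = - \frac{495615}{-183 + 407 \left(0 \cdot 8 - 10\right)} = - \frac{495615}{-183 + 407 \left(0 - 10\right)} = - \frac{495615}{-183 + 407 \left(-10\right)} = - \frac{495615}{-183 - 4070} = - \frac{495615}{-4253} = \left(-495615\right) \left(- \frac{1}{4253}\right) = \frac{495615}{4253}$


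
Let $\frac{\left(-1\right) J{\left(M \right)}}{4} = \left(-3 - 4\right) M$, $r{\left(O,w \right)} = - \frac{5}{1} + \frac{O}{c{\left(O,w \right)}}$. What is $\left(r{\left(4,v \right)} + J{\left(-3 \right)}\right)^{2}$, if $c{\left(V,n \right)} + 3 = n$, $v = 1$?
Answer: $8281$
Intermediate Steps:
$c{\left(V,n \right)} = -3 + n$
$r{\left(O,w \right)} = -5 + \frac{O}{-3 + w}$ ($r{\left(O,w \right)} = - \frac{5}{1} + \frac{O}{-3 + w} = \left(-5\right) 1 + \frac{O}{-3 + w} = -5 + \frac{O}{-3 + w}$)
$J{\left(M \right)} = 28 M$ ($J{\left(M \right)} = - 4 \left(-3 - 4\right) M = - 4 \left(- 7 M\right) = 28 M$)
$\left(r{\left(4,v \right)} + J{\left(-3 \right)}\right)^{2} = \left(\frac{15 + 4 - 5}{-3 + 1} + 28 \left(-3\right)\right)^{2} = \left(\frac{15 + 4 - 5}{-2} - 84\right)^{2} = \left(\left(- \frac{1}{2}\right) 14 - 84\right)^{2} = \left(-7 - 84\right)^{2} = \left(-91\right)^{2} = 8281$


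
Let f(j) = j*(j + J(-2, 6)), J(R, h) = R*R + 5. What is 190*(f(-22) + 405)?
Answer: 131290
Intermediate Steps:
J(R, h) = 5 + R² (J(R, h) = R² + 5 = 5 + R²)
f(j) = j*(9 + j) (f(j) = j*(j + (5 + (-2)²)) = j*(j + (5 + 4)) = j*(j + 9) = j*(9 + j))
190*(f(-22) + 405) = 190*(-22*(9 - 22) + 405) = 190*(-22*(-13) + 405) = 190*(286 + 405) = 190*691 = 131290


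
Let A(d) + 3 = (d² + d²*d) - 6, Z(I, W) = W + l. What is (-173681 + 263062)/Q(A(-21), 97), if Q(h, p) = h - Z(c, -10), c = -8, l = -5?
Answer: -89381/8814 ≈ -10.141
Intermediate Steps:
Z(I, W) = -5 + W (Z(I, W) = W - 5 = -5 + W)
A(d) = -9 + d² + d³ (A(d) = -3 + ((d² + d²*d) - 6) = -3 + ((d² + d³) - 6) = -3 + (-6 + d² + d³) = -9 + d² + d³)
Q(h, p) = 15 + h (Q(h, p) = h - (-5 - 10) = h - 1*(-15) = h + 15 = 15 + h)
(-173681 + 263062)/Q(A(-21), 97) = (-173681 + 263062)/(15 + (-9 + (-21)² + (-21)³)) = 89381/(15 + (-9 + 441 - 9261)) = 89381/(15 - 8829) = 89381/(-8814) = 89381*(-1/8814) = -89381/8814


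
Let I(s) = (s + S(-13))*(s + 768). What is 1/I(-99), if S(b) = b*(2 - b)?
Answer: -1/196686 ≈ -5.0842e-6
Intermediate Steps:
I(s) = (-195 + s)*(768 + s) (I(s) = (s - 13*(2 - 1*(-13)))*(s + 768) = (s - 13*(2 + 13))*(768 + s) = (s - 13*15)*(768 + s) = (s - 195)*(768 + s) = (-195 + s)*(768 + s))
1/I(-99) = 1/(-149760 + (-99)² + 573*(-99)) = 1/(-149760 + 9801 - 56727) = 1/(-196686) = -1/196686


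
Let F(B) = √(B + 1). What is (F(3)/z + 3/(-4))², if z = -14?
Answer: 625/784 ≈ 0.79719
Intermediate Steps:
F(B) = √(1 + B)
(F(3)/z + 3/(-4))² = (√(1 + 3)/(-14) + 3/(-4))² = (√4*(-1/14) + 3*(-¼))² = (2*(-1/14) - ¾)² = (-⅐ - ¾)² = (-25/28)² = 625/784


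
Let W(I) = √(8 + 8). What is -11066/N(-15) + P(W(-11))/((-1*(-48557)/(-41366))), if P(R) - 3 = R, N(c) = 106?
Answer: -284012667/2573521 ≈ -110.36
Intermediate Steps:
W(I) = 4 (W(I) = √16 = 4)
P(R) = 3 + R
-11066/N(-15) + P(W(-11))/((-1*(-48557)/(-41366))) = -11066/106 + (3 + 4)/((-1*(-48557)/(-41366))) = -11066*1/106 + 7/((48557*(-1/41366))) = -5533/53 + 7/(-48557/41366) = -5533/53 + 7*(-41366/48557) = -5533/53 - 289562/48557 = -284012667/2573521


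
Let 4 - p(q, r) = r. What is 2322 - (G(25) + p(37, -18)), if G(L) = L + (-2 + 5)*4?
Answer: 2263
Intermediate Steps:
p(q, r) = 4 - r
G(L) = 12 + L (G(L) = L + 3*4 = L + 12 = 12 + L)
2322 - (G(25) + p(37, -18)) = 2322 - ((12 + 25) + (4 - 1*(-18))) = 2322 - (37 + (4 + 18)) = 2322 - (37 + 22) = 2322 - 1*59 = 2322 - 59 = 2263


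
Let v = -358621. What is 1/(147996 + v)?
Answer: -1/210625 ≈ -4.7478e-6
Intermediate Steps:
1/(147996 + v) = 1/(147996 - 358621) = 1/(-210625) = -1/210625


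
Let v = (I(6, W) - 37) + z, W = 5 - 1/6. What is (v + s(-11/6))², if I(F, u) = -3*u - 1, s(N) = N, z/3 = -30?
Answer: 187489/9 ≈ 20832.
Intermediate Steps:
z = -90 (z = 3*(-30) = -90)
W = 29/6 (W = 5 - 1*⅙ = 5 - ⅙ = 29/6 ≈ 4.8333)
I(F, u) = -1 - 3*u
v = -285/2 (v = ((-1 - 3*29/6) - 37) - 90 = ((-1 - 29/2) - 37) - 90 = (-31/2 - 37) - 90 = -105/2 - 90 = -285/2 ≈ -142.50)
(v + s(-11/6))² = (-285/2 - 11/6)² = (-433/3)² = 187489/9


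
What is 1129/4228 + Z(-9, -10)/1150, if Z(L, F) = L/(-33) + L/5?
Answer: 35527049/133710500 ≈ 0.26570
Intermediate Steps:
Z(L, F) = 28*L/165 (Z(L, F) = L*(-1/33) + L*(⅕) = -L/33 + L/5 = 28*L/165)
1129/4228 + Z(-9, -10)/1150 = 1129/4228 + ((28/165)*(-9))/1150 = 1129*(1/4228) - 84/55*1/1150 = 1129/4228 - 42/31625 = 35527049/133710500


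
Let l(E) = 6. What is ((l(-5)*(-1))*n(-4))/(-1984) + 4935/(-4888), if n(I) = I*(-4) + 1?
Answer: -12357/12896 ≈ -0.95820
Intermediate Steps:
n(I) = 1 - 4*I (n(I) = -4*I + 1 = 1 - 4*I)
((l(-5)*(-1))*n(-4))/(-1984) + 4935/(-4888) = ((6*(-1))*(1 - 4*(-4)))/(-1984) + 4935/(-4888) = -6*(1 + 16)*(-1/1984) + 4935*(-1/4888) = -6*17*(-1/1984) - 105/104 = -102*(-1/1984) - 105/104 = 51/992 - 105/104 = -12357/12896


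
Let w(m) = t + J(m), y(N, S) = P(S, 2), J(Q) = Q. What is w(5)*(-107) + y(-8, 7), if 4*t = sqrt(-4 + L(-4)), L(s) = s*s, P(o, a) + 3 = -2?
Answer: -540 - 107*sqrt(3)/2 ≈ -632.67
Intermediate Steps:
P(o, a) = -5 (P(o, a) = -3 - 2 = -5)
L(s) = s**2
y(N, S) = -5
t = sqrt(3)/2 (t = sqrt(-4 + (-4)**2)/4 = sqrt(-4 + 16)/4 = sqrt(12)/4 = (2*sqrt(3))/4 = sqrt(3)/2 ≈ 0.86602)
w(m) = m + sqrt(3)/2 (w(m) = sqrt(3)/2 + m = m + sqrt(3)/2)
w(5)*(-107) + y(-8, 7) = (5 + sqrt(3)/2)*(-107) - 5 = (-535 - 107*sqrt(3)/2) - 5 = -540 - 107*sqrt(3)/2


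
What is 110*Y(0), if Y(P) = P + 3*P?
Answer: 0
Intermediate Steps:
Y(P) = 4*P
110*Y(0) = 110*(4*0) = 110*0 = 0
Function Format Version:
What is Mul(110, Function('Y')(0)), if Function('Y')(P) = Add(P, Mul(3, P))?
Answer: 0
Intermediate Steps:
Function('Y')(P) = Mul(4, P)
Mul(110, Function('Y')(0)) = Mul(110, Mul(4, 0)) = Mul(110, 0) = 0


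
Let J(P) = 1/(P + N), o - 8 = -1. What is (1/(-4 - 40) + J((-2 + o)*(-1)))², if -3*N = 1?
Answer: 1369/30976 ≈ 0.044196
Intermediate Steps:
N = -⅓ (N = -⅓*1 = -⅓ ≈ -0.33333)
o = 7 (o = 8 - 1 = 7)
J(P) = 1/(-⅓ + P) (J(P) = 1/(P - ⅓) = 1/(-⅓ + P))
(1/(-4 - 40) + J((-2 + o)*(-1)))² = (1/(-4 - 40) + 3/(-1 + 3*((-2 + 7)*(-1))))² = (1/(-44) + 3/(-1 + 3*(5*(-1))))² = (-1/44 + 3/(-1 + 3*(-5)))² = (-1/44 + 3/(-1 - 15))² = (-1/44 + 3/(-16))² = (-1/44 + 3*(-1/16))² = (-1/44 - 3/16)² = (-37/176)² = 1369/30976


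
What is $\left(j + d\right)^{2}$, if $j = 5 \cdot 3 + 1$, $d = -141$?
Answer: $15625$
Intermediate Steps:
$j = 16$ ($j = 15 + 1 = 16$)
$\left(j + d\right)^{2} = \left(16 - 141\right)^{2} = \left(-125\right)^{2} = 15625$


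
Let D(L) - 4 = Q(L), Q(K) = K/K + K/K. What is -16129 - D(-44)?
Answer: -16135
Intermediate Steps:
Q(K) = 2 (Q(K) = 1 + 1 = 2)
D(L) = 6 (D(L) = 4 + 2 = 6)
-16129 - D(-44) = -16129 - 1*6 = -16129 - 6 = -16135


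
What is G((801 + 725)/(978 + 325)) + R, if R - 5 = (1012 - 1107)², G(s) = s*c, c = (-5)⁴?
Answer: 12719840/1303 ≈ 9762.0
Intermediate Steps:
c = 625
G(s) = 625*s (G(s) = s*625 = 625*s)
R = 9030 (R = 5 + (1012 - 1107)² = 5 + (-95)² = 5 + 9025 = 9030)
G((801 + 725)/(978 + 325)) + R = 625*((801 + 725)/(978 + 325)) + 9030 = 625*(1526/1303) + 9030 = 953750/1303 + 9030 = 12719840/1303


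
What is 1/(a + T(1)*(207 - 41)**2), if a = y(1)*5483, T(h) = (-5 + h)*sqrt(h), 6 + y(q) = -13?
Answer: -1/214401 ≈ -4.6642e-6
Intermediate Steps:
y(q) = -19 (y(q) = -6 - 13 = -19)
T(h) = sqrt(h)*(-5 + h)
a = -104177 (a = -19*5483 = -104177)
1/(a + T(1)*(207 - 41)**2) = 1/(-104177 + (sqrt(1)*(-5 + 1))*(207 - 41)**2) = 1/(-104177 + (1*(-4))*166**2) = 1/(-104177 - 4*27556) = 1/(-104177 - 110224) = 1/(-214401) = -1/214401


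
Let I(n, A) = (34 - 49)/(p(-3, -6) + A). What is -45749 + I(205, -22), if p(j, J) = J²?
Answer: -640501/14 ≈ -45750.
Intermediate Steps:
I(n, A) = -15/(36 + A) (I(n, A) = (34 - 49)/((-6)² + A) = -15/(36 + A))
-45749 + I(205, -22) = -45749 - 15/(36 - 22) = -45749 - 15/14 = -640501/14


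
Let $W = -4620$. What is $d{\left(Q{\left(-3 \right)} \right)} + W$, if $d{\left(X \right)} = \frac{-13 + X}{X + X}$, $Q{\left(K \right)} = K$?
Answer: $- \frac{13852}{3} \approx -4617.3$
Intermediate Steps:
$d{\left(X \right)} = \frac{-13 + X}{2 X}$
$d{\left(Q{\left(-3 \right)} \right)} + W = \frac{-13 - 3}{2 \left(-3\right)} - 4620 = \frac{1}{2} \left(- \frac{1}{3}\right) \left(-16\right) - 4620 = \frac{8}{3} - 4620 = - \frac{13852}{3}$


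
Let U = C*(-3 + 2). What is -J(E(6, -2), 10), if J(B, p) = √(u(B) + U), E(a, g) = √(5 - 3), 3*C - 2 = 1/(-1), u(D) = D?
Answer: -√(-3 + 9*√2)/3 ≈ -1.0397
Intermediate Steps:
C = ⅓ (C = ⅔ + (⅓)/(-1) = ⅔ + (⅓)*(-1) = ⅔ - ⅓ = ⅓ ≈ 0.33333)
U = -⅓ (U = (-3 + 2)/3 = (⅓)*(-1) = -⅓ ≈ -0.33333)
E(a, g) = √2
J(B, p) = √(-⅓ + B) (J(B, p) = √(B - ⅓) = √(-⅓ + B))
-J(E(6, -2), 10) = -√(-3 + 9*√2)/3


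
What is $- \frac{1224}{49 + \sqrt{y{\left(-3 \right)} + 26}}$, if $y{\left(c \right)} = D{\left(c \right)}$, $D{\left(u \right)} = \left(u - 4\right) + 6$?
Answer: $- \frac{68}{3} \approx -22.667$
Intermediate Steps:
$D{\left(u \right)} = 2 + u$ ($D{\left(u \right)} = \left(-4 + u\right) + 6 = 2 + u$)
$y{\left(c \right)} = 2 + c$
$- \frac{1224}{49 + \sqrt{y{\left(-3 \right)} + 26}} = - \frac{1224}{49 + \sqrt{\left(2 - 3\right) + 26}} = - \frac{1224}{49 + \sqrt{-1 + 26}} = - \frac{1224}{49 + \sqrt{25}} = - \frac{1224}{49 + 5} = - \frac{1224}{54} = \left(-1224\right) \frac{1}{54} = - \frac{68}{3}$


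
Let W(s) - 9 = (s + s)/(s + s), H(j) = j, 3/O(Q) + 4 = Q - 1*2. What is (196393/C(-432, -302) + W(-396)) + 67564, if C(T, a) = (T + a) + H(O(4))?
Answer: 99008568/1471 ≈ 67307.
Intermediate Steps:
O(Q) = 3/(-6 + Q) (O(Q) = 3/(-4 + (Q - 1*2)) = 3/(-4 + (Q - 2)) = 3/(-4 + (-2 + Q)) = 3/(-6 + Q))
W(s) = 10 (W(s) = 9 + (s + s)/(s + s) = 9 + (2*s)/((2*s)) = 9 + (2*s)*(1/(2*s)) = 9 + 1 = 10)
C(T, a) = -3/2 + T + a (C(T, a) = (T + a) + 3/(-6 + 4) = (T + a) + 3/(-2) = (T + a) + 3*(-1/2) = (T + a) - 3/2 = -3/2 + T + a)
(196393/C(-432, -302) + W(-396)) + 67564 = (196393/(-3/2 - 432 - 302) + 10) + 67564 = (196393/(-1471/2) + 10) + 67564 = (196393*(-2/1471) + 10) + 67564 = (-392786/1471 + 10) + 67564 = -378076/1471 + 67564 = 99008568/1471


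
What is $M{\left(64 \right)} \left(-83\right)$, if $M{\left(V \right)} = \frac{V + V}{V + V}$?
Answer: $-83$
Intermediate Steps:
$M{\left(V \right)} = 1$ ($M{\left(V \right)} = \frac{2 V}{2 V} = 2 V \frac{1}{2 V} = 1$)
$M{\left(64 \right)} \left(-83\right) = 1 \left(-83\right) = -83$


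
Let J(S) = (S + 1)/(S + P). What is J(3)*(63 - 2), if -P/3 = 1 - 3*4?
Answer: 61/9 ≈ 6.7778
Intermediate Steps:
P = 33 (P = -3*(1 - 3*4) = -3*(1 - 12) = -3*(-11) = 33)
J(S) = (1 + S)/(33 + S) (J(S) = (S + 1)/(S + 33) = (1 + S)/(33 + S))
J(3)*(63 - 2) = ((1 + 3)/(33 + 3))*(63 - 2) = (4/36)*61 = ((1/36)*4)*61 = (⅑)*61 = 61/9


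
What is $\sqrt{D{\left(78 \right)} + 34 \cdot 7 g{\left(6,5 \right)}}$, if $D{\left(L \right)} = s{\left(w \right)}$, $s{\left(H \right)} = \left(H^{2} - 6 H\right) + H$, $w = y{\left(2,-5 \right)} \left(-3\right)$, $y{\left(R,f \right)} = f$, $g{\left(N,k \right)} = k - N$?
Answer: $2 i \sqrt{22} \approx 9.3808 i$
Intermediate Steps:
$w = 15$ ($w = \left(-5\right) \left(-3\right) = 15$)
$s{\left(H \right)} = H^{2} - 5 H$
$D{\left(L \right)} = 150$ ($D{\left(L \right)} = 15 \left(-5 + 15\right) = 15 \cdot 10 = 150$)
$\sqrt{D{\left(78 \right)} + 34 \cdot 7 g{\left(6,5 \right)}} = \sqrt{150 + 34 \cdot 7 \left(5 - 6\right)} = \sqrt{150 + 238 \left(5 - 6\right)} = \sqrt{150 + 238 \left(-1\right)} = \sqrt{150 - 238} = \sqrt{-88} = 2 i \sqrt{22}$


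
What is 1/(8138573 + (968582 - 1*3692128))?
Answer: 1/5415027 ≈ 1.8467e-7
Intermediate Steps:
1/(8138573 + (968582 - 1*3692128)) = 1/(8138573 + (968582 - 3692128)) = 1/(8138573 - 2723546) = 1/5415027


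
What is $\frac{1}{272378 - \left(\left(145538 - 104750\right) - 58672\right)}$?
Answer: $\frac{1}{290262} \approx 3.4452 \cdot 10^{-6}$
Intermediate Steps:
$\frac{1}{272378 - \left(\left(145538 - 104750\right) - 58672\right)} = \frac{1}{272378 - \left(40788 - 58672\right)} = \frac{1}{272378 - -17884} = \frac{1}{272378 + 17884} = \frac{1}{290262}$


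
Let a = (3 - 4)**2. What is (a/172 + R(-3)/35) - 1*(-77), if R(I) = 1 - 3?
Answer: 463231/6020 ≈ 76.949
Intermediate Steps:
R(I) = -2
a = 1 (a = (-1)**2 = 1)
(a/172 + R(-3)/35) - 1*(-77) = (1/172 - 2/35) - 1*(-77) = (1*(1/172) - 2*1/35) + 77 = (1/172 - 2/35) + 77 = -309/6020 + 77 = 463231/6020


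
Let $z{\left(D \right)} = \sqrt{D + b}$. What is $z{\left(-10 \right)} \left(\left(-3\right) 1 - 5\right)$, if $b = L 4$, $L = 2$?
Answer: $- 8 i \sqrt{2} \approx - 11.314 i$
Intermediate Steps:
$b = 8$ ($b = 2 \cdot 4 = 8$)
$z{\left(D \right)} = \sqrt{8 + D}$ ($z{\left(D \right)} = \sqrt{D + 8} = \sqrt{8 + D}$)
$z{\left(-10 \right)} \left(\left(-3\right) 1 - 5\right) = \sqrt{8 - 10} \left(\left(-3\right) 1 - 5\right) = \sqrt{-2} \left(-3 - 5\right) = i \sqrt{2} \left(-8\right) = - 8 i \sqrt{2}$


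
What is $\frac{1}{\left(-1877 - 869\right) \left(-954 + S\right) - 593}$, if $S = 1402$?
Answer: $- \frac{1}{1230801} \approx -8.1248 \cdot 10^{-7}$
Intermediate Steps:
$\frac{1}{\left(-1877 - 869\right) \left(-954 + S\right) - 593} = \frac{1}{\left(-1877 - 869\right) \left(-954 + 1402\right) - 593} = \frac{1}{\left(-2746\right) 448 - 593} = \frac{1}{-1230208 - 593} = \frac{1}{-1230801} = - \frac{1}{1230801}$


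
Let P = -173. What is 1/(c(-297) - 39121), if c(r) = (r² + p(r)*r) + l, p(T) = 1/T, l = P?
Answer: 1/48916 ≈ 2.0443e-5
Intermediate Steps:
l = -173
c(r) = -172 + r² (c(r) = (r² + r/r) - 173 = (r² + 1) - 173 = (1 + r²) - 173 = -172 + r²)
1/(c(-297) - 39121) = 1/((-172 + (-297)²) - 39121) = 1/((-172 + 88209) - 39121) = 1/(88037 - 39121) = 1/48916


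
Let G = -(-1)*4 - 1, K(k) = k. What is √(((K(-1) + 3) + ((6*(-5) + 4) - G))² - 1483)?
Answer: I*√754 ≈ 27.459*I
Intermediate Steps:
G = 3 (G = -1*(-4) - 1 = 4 - 1 = 3)
√(((K(-1) + 3) + ((6*(-5) + 4) - G))² - 1483) = √(((-1 + 3) + ((6*(-5) + 4) - 1*3))² - 1483) = √((2 + ((-30 + 4) - 3))² - 1483) = √((2 + (-26 - 3))² - 1483) = √((2 - 29)² - 1483) = √((-27)² - 1483) = √(729 - 1483) = √(-754) = I*√754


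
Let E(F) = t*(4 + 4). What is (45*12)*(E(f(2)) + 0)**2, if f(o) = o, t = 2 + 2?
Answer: 552960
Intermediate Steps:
t = 4
E(F) = 32 (E(F) = 4*(4 + 4) = 4*8 = 32)
(45*12)*(E(f(2)) + 0)**2 = (45*12)*(32 + 0)**2 = 540*32**2 = 540*1024 = 552960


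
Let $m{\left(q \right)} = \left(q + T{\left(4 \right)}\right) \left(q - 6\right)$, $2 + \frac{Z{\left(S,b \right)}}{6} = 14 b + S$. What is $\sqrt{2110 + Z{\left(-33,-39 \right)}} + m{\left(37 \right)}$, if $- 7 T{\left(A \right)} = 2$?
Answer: $\frac{7967}{7} + 4 i \sqrt{86} \approx 1138.1 + 37.094 i$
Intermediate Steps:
$Z{\left(S,b \right)} = -12 + 6 S + 84 b$ ($Z{\left(S,b \right)} = -12 + 6 \left(14 b + S\right) = -12 + 6 \left(S + 14 b\right) = -12 + \left(6 S + 84 b\right) = -12 + 6 S + 84 b$)
$T{\left(A \right)} = - \frac{2}{7}$ ($T{\left(A \right)} = \left(- \frac{1}{7}\right) 2 = - \frac{2}{7}$)
$m{\left(q \right)} = \left(-6 + q\right) \left(- \frac{2}{7} + q\right)$ ($m{\left(q \right)} = \left(q - \frac{2}{7}\right) \left(q - 6\right) = \left(- \frac{2}{7} + q\right) \left(-6 + q\right) = \left(-6 + q\right) \left(- \frac{2}{7} + q\right)$)
$\sqrt{2110 + Z{\left(-33,-39 \right)}} + m{\left(37 \right)} = \sqrt{2110 + \left(-12 + 6 \left(-33\right) + 84 \left(-39\right)\right)} + \left(\frac{12}{7} + 37^{2} - \frac{1628}{7}\right) = \sqrt{2110 - 3486} + \left(\frac{12}{7} + 1369 - \frac{1628}{7}\right) = \sqrt{2110 - 3486} + \frac{7967}{7} = \sqrt{-1376} + \frac{7967}{7} = 4 i \sqrt{86} + \frac{7967}{7} = \frac{7967}{7} + 4 i \sqrt{86}$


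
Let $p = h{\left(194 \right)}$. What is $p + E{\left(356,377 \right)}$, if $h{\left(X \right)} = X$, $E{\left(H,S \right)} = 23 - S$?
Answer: $-160$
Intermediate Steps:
$p = 194$
$p + E{\left(356,377 \right)} = 194 + \left(23 - 377\right) = 194 - 354 = -160$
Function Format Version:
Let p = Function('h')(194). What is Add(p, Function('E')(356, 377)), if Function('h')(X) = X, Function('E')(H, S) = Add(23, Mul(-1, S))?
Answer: -160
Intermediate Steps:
p = 194
Add(p, Function('E')(356, 377)) = Add(194, Add(23, Mul(-1, 377))) = Add(194, Add(23, -377)) = Add(194, -354) = -160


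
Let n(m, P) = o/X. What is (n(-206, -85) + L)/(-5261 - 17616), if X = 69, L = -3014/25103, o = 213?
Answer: -1712991/13208470613 ≈ -0.00012969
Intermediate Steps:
L = -3014/25103 (L = -3014*1/25103 = -3014/25103 ≈ -0.12007)
n(m, P) = 71/23 (n(m, P) = 213/69 = 213*(1/69) = 71/23)
(n(-206, -85) + L)/(-5261 - 17616) = (71/23 - 3014/25103)/(-5261 - 17616) = (1712991/577369)/(-22877) = (1712991/577369)*(-1/22877) = -1712991/13208470613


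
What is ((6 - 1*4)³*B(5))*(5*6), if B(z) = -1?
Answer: -240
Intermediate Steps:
((6 - 1*4)³*B(5))*(5*6) = ((6 - 1*4)³*(-1))*(5*6) = ((6 - 4)³*(-1))*30 = (2³*(-1))*30 = (8*(-1))*30 = -8*30 = -240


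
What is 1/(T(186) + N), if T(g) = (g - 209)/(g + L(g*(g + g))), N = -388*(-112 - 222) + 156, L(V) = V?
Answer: 69378/9001656721 ≈ 7.7072e-6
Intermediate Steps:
N = 129748 (N = -388*(-334) + 156 = 129592 + 156 = 129748)
T(g) = (-209 + g)/(g + 2*g**2) (T(g) = (g - 209)/(g + g*(g + g)) = (-209 + g)/(g + g*(2*g)) = (-209 + g)/(g + 2*g**2))
1/(T(186) + N) = 1/((-209 + 186)/(186*(1 + 2*186)) + 129748) = 1/((1/186)*(-23)/(1 + 372) + 129748) = 1/((1/186)*(-23)/373 + 129748) = 1/((1/186)*(1/373)*(-23) + 129748) = 1/(-23/69378 + 129748) = 1/(9001656721/69378) = 69378/9001656721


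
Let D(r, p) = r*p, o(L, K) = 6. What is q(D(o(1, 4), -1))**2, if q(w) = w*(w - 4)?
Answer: 3600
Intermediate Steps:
D(r, p) = p*r
q(w) = w*(-4 + w)
q(D(o(1, 4), -1))**2 = ((-1*6)*(-4 - 1*6))**2 = (-6*(-4 - 6))**2 = (-6*(-10))**2 = 60**2 = 3600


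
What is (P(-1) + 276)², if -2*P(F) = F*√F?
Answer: (552 + I)²/4 ≈ 76176.0 + 276.0*I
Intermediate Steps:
P(F) = -F^(3/2)/2 (P(F) = -F*√F/2 = -F^(3/2)/2)
(P(-1) + 276)² = (-(-1)*I/2 + 276)² = (I/2 + 276)² = (276 + I/2)²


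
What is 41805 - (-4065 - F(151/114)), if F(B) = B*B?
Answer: 596149321/12996 ≈ 45872.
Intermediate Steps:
F(B) = B**2
41805 - (-4065 - F(151/114)) = 41805 - (-4065 - (151/114)**2) = 41805 - (-4065 - 1*22801/12996) = 41805 - (-4065 - 22801/12996) = 41805 - 1*(-52851541/12996) = 41805 + 52851541/12996 = 596149321/12996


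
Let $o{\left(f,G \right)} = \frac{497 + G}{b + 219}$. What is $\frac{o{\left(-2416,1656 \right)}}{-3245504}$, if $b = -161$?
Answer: $- \frac{2153}{188239232} \approx -1.1438 \cdot 10^{-5}$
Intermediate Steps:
$o{\left(f,G \right)} = \frac{497}{58} + \frac{G}{58}$ ($o{\left(f,G \right)} = \frac{497 + G}{-161 + 219} = \frac{497 + G}{58} = \left(497 + G\right) \frac{1}{58} = \frac{497}{58} + \frac{G}{58}$)
$\frac{o{\left(-2416,1656 \right)}}{-3245504} = \frac{\frac{497}{58} + \frac{1}{58} \cdot 1656}{-3245504} = \left(\frac{497}{58} + \frac{828}{29}\right) \left(- \frac{1}{3245504}\right) = \frac{2153}{58} \left(- \frac{1}{3245504}\right) = - \frac{2153}{188239232}$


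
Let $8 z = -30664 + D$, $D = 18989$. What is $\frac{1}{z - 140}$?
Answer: $- \frac{8}{12795} \approx -0.00062524$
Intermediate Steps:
$z = - \frac{11675}{8}$ ($z = \frac{-30664 + 18989}{8} = \frac{1}{8} \left(-11675\right) = - \frac{11675}{8} \approx -1459.4$)
$\frac{1}{z - 140} = \frac{1}{- \frac{11675}{8} - 140} = \frac{1}{- \frac{12795}{8}} = - \frac{8}{12795}$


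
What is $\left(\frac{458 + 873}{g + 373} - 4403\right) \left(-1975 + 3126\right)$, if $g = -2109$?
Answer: $- \frac{8799324789}{1736} \approx -5.0687 \cdot 10^{6}$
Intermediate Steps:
$\left(\frac{458 + 873}{g + 373} - 4403\right) \left(-1975 + 3126\right) = \left(\frac{458 + 873}{-2109 + 373} - 4403\right) \left(-1975 + 3126\right) = \left(\frac{1331}{-1736} - 4403\right) 1151 = \left(1331 \left(- \frac{1}{1736}\right) - 4403\right) 1151 = \left(- \frac{1331}{1736} - 4403\right) 1151 = \left(- \frac{7644939}{1736}\right) 1151 = - \frac{8799324789}{1736}$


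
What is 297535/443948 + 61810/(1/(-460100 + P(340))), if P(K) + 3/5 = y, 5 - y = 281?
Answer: -12632929968888873/443948 ≈ -2.8456e+10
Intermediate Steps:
y = -276 (y = 5 - 1*281 = 5 - 281 = -276)
P(K) = -1383/5 (P(K) = -⅗ - 276 = -1383/5)
297535/443948 + 61810/(1/(-460100 + P(340))) = 297535/443948 + 61810/(1/(-460100 - 1383/5)) = 297535*(1/443948) + 61810/(1/(-2301883/5)) = 297535/443948 + 61810/(-5/2301883) = 297535/443948 + 61810*(-2301883/5) = 297535/443948 - 28455877646 = -12632929968888873/443948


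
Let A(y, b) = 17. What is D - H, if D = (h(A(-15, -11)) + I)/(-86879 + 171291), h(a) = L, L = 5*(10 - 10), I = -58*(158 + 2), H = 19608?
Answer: -413789944/21103 ≈ -19608.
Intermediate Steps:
I = -9280 (I = -58*160 = -9280)
L = 0 (L = 5*0 = 0)
h(a) = 0
D = -2320/21103 (D = (0 - 9280)/(-86879 + 171291) = -9280/84412 = -9280*1/84412 = -2320/21103 ≈ -0.10994)
D - H = -2320/21103 - 1*19608 = -2320/21103 - 19608 = -413789944/21103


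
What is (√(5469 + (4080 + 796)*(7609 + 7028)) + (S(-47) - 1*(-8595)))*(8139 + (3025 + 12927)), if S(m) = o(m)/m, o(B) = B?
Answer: 207086236 + 72273*√7930609 ≈ 4.1062e+8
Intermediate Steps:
S(m) = 1 (S(m) = m/m = 1)
(√(5469 + (4080 + 796)*(7609 + 7028)) + (S(-47) - 1*(-8595)))*(8139 + (3025 + 12927)) = (√(5469 + (4080 + 796)*(7609 + 7028)) + (1 - 1*(-8595)))*(8139 + (3025 + 12927)) = (√(5469 + 4876*14637) + (1 + 8595))*(8139 + 15952) = (√(5469 + 71370012) + 8596)*24091 = (√71375481 + 8596)*24091 = (3*√7930609 + 8596)*24091 = (8596 + 3*√7930609)*24091 = 207086236 + 72273*√7930609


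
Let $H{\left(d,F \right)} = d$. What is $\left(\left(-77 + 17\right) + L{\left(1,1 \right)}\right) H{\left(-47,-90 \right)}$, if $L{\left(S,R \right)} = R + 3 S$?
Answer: $2632$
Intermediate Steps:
$\left(\left(-77 + 17\right) + L{\left(1,1 \right)}\right) H{\left(-47,-90 \right)} = \left(\left(-77 + 17\right) + \left(1 + 3 \cdot 1\right)\right) \left(-47\right) = \left(-60 + \left(1 + 3\right)\right) \left(-47\right) = \left(-60 + 4\right) \left(-47\right) = \left(-56\right) \left(-47\right) = 2632$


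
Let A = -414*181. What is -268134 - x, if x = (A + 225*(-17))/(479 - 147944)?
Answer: -4393384341/16385 ≈ -2.6813e+5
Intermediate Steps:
A = -74934
x = 8751/16385 (x = (-74934 + 225*(-17))/(479 - 147944) = (-74934 - 3825)/(-147465) = -78759*(-1/147465) = 8751/16385 ≈ 0.53409)
-268134 - x = -268134 - 1*8751/16385 = -268134 - 8751/16385 = -4393384341/16385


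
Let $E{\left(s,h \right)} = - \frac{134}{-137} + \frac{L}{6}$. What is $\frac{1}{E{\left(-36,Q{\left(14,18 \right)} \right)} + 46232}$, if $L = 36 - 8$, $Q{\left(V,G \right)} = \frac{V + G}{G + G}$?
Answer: $\frac{411}{19003672} \approx 2.1627 \cdot 10^{-5}$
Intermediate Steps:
$Q{\left(V,G \right)} = \frac{G + V}{2 G}$
$L = 28$
$E{\left(s,h \right)} = \frac{2320}{411}$ ($E{\left(s,h \right)} = - \frac{134}{-137} + \frac{28}{6} = \left(-134\right) \left(- \frac{1}{137}\right) + 28 \cdot \frac{1}{6} = \frac{134}{137} + \frac{14}{3} = \frac{2320}{411}$)
$\frac{1}{E{\left(-36,Q{\left(14,18 \right)} \right)} + 46232} = \frac{1}{\frac{2320}{411} + 46232} = \frac{1}{\frac{19003672}{411}} = \frac{411}{19003672}$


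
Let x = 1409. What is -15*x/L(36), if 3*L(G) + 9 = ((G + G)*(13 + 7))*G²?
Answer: -7045/207359 ≈ -0.033975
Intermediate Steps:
L(G) = -3 + 40*G³/3 (L(G) = -3 + (((G + G)*(13 + 7))*G²)/3 = -3 + (((2*G)*20)*G²)/3 = -3 + ((40*G)*G²)/3 = -3 + (40*G³)/3 = -3 + 40*G³/3)
-15*x/L(36) = -21135/(-3 + (40/3)*36³) = -21135/(-3 + (40/3)*46656) = -21135/(-3 + 622080) = -21135/622077 = -15*1409/622077 = -7045/207359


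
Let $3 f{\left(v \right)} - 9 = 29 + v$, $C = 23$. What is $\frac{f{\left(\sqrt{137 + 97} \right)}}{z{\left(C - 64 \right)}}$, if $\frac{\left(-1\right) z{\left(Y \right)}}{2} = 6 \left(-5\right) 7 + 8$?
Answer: $\frac{19}{606} + \frac{\sqrt{26}}{404} \approx 0.043974$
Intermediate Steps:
$f{\left(v \right)} = \frac{38}{3} + \frac{v}{3}$ ($f{\left(v \right)} = 3 + \frac{29 + v}{3} = 3 + \left(\frac{29}{3} + \frac{v}{3}\right) = \frac{38}{3} + \frac{v}{3}$)
$z{\left(Y \right)} = 404$ ($z{\left(Y \right)} = - 2 \left(6 \left(-5\right) 7 + 8\right) = - 2 \left(\left(-30\right) 7 + 8\right) = - 2 \left(-210 + 8\right) = \left(-2\right) \left(-202\right) = 404$)
$\frac{f{\left(\sqrt{137 + 97} \right)}}{z{\left(C - 64 \right)}} = \frac{\frac{38}{3} + \frac{\sqrt{137 + 97}}{3}}{404} = \left(\frac{38}{3} + \frac{\sqrt{234}}{3}\right) \frac{1}{404} = \left(\frac{38}{3} + \frac{3 \sqrt{26}}{3}\right) \frac{1}{404} = \left(\frac{38}{3} + \sqrt{26}\right) \frac{1}{404} = \frac{19}{606} + \frac{\sqrt{26}}{404}$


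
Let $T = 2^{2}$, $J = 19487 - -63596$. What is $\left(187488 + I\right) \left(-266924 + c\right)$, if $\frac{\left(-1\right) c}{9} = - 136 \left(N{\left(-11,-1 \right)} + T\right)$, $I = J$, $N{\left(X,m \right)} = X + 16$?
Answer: $-69241283468$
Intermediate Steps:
$N{\left(X,m \right)} = 16 + X$
$J = 83083$ ($J = 19487 + 63596 = 83083$)
$T = 4$
$I = 83083$
$c = 11016$ ($c = - 9 \left(- 136 \left(\left(16 - 11\right) + 4\right)\right) = - 9 \left(- 136 \left(5 + 4\right)\right) = - 9 \left(\left(-136\right) 9\right) = \left(-9\right) \left(-1224\right) = 11016$)
$\left(187488 + I\right) \left(-266924 + c\right) = \left(187488 + 83083\right) \left(-266924 + 11016\right) = 270571 \left(-255908\right) = -69241283468$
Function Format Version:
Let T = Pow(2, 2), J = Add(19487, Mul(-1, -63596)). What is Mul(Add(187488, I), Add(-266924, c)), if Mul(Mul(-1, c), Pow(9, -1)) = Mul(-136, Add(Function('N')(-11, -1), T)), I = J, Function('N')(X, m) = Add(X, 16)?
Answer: -69241283468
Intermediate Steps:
Function('N')(X, m) = Add(16, X)
J = 83083 (J = Add(19487, 63596) = 83083)
T = 4
I = 83083
c = 11016 (c = Mul(-9, Mul(-136, Add(Add(16, -11), 4))) = Mul(-9, Mul(-136, Add(5, 4))) = Mul(-9, Mul(-136, 9)) = Mul(-9, -1224) = 11016)
Mul(Add(187488, I), Add(-266924, c)) = Mul(Add(187488, 83083), Add(-266924, 11016)) = Mul(270571, -255908) = -69241283468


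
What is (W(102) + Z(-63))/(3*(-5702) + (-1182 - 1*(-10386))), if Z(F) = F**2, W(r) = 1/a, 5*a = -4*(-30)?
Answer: -95257/189648 ≈ -0.50228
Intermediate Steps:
a = 24 (a = (-4*(-30))/5 = (1/5)*120 = 24)
W(r) = 1/24
(W(102) + Z(-63))/(3*(-5702) + (-1182 - 1*(-10386))) = (1/24 + (-63)**2)/(3*(-5702) + (-1182 - 1*(-10386))) = (1/24 + 3969)/(-17106 + (-1182 + 10386)) = 95257/(24*(-17106 + 9204)) = (95257/24)/(-7902) = (95257/24)*(-1/7902) = -95257/189648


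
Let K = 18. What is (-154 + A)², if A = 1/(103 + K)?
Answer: 347188689/14641 ≈ 23713.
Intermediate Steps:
A = 1/121 (A = 1/(103 + 18) = 1/121 ≈ 0.0082645)
(-154 + A)² = (-154 + 1/121)² = (-18633/121)² = 347188689/14641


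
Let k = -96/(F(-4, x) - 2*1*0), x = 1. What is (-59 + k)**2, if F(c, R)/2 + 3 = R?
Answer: 1225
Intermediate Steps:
F(c, R) = -6 + 2*R
k = 24 (k = -96/((-6 + 2*1) - 2*1*0) = -96/((-6 + 2) - 2*0) = -96/(-4 - 1*0) = -96/(-4 + 0) = -96/(-4) = -96*(-1/4) = 24)
(-59 + k)**2 = (-59 + 24)**2 = (-35)**2 = 1225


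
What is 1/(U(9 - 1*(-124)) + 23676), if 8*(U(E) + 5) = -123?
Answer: 8/189245 ≈ 4.2273e-5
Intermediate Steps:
U(E) = -163/8 (U(E) = -5 + (⅛)*(-123) = -5 - 123/8 = -163/8)
1/(U(9 - 1*(-124)) + 23676) = 1/(-163/8 + 23676) = 1/(189245/8) = 8/189245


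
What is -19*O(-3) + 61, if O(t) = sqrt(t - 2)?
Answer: 61 - 19*I*sqrt(5) ≈ 61.0 - 42.485*I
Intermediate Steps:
O(t) = sqrt(-2 + t)
-19*O(-3) + 61 = -19*sqrt(-2 - 3) + 61 = -19*I*sqrt(5) + 61 = 61 - 19*I*sqrt(5)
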